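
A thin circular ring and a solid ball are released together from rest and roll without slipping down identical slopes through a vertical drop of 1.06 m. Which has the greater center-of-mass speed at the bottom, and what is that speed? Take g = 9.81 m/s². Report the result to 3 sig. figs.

For rolling without slipping, Mgh = ½(1+k)Mv² where k = I/(MR²), so v = √(2gh/(1+k)).
Thin circular ring: k = 1, giving v = √(2×9.81×1.06/2) = 3.225 m/s.
Solid ball: k = 0.4, giving v = √(2×9.81×1.06/1.4) = 3.854 m/s.
The smaller k wins: the solid ball, at ≈ 3.85 m/s.

the solid ball, at v ≈ 3.85 m/s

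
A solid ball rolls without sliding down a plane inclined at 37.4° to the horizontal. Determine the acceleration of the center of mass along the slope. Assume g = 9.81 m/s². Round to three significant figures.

With I = (2/5)MR², the ratio k = I/(MR²) is 0.4.
Newton's second law down the slope: Mg sinθ − f = Ma. The torque equation fR = Iα (with α = a/R) gives f = kMa.
Eliminating f: Mg sinθ = (1+k)Ma, so a = g sinθ/(1+k) = 9.81 × sin37.4° / 1.4 ≈ 4.26 m/s².

a ≈ 4.26 m/s²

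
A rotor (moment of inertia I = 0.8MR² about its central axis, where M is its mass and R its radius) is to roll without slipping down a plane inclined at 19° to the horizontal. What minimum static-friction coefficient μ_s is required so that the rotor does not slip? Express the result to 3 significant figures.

μ_min ≈ 0.153

The moment of inertia is 0.8MR², giving k ≡ I/(MR²) = 0.8.
Newton's second law down the slope: Mg sinθ − f = Ma. The torque equation fR = Iα (with α = a/R) gives f = kMa.
These give a = g sinθ/(1+k) and the required friction f = kMg sinθ/(1+k).
The normal force is N = Mg cosθ, so μ_min = f/N = k tanθ/(1+k).
μ_min = 0.8 × tan19° / 1.8 ≈ 0.153.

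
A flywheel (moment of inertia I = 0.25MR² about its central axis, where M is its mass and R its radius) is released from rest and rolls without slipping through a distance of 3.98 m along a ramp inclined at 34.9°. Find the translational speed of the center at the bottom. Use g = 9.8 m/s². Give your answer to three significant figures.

Here I = 0.25MR², so the shape factor k = I/(MR²) = 0.25.
Pure rolling means v = ωR; then KE = ½Mv² + ½I(v/R)² = ½(1+k)Mv² = (5/8)Mv².
The vertical drop is h = L sinθ = 3.98 × sin34.9° = 2.277 m.
Energy conservation: Mgh = (5/8)Mv², so v = √(2gh/(1+k)) = √(2 × 9.8 × 2.277 / 1.25) ≈ 5.98 m/s.

v ≈ 5.98 m/s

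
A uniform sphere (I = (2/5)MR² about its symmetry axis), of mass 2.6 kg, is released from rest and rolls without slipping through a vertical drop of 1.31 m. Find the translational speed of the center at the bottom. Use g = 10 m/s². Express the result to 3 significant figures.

v ≈ 4.33 m/s

For this body I = (2/5)MR², i.e. k = I/(MR²) = 0.4.
The rolling condition ω = v/R makes the rotational term ½I(v/R)² = ½kMv², so KE_total = ½(1+k)Mv² = (7/10)Mv².
Energy conservation: Mgh = (7/10)Mv², so v = √(2gh/(1+k)) = √(2 × 10 × 1.31 / 1.4) ≈ 4.33 m/s.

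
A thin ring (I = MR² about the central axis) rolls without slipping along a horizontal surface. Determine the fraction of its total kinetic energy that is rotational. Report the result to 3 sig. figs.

The moment of inertia is MR², giving k ≡ I/(MR²) = 1.
With ω = v/R, KE_trans = ½Mv² and KE_rot = ½Iω² = ½kMv², so KE_total = ½(1+k)Mv².
The rotational fraction is therefore k/(1+k) = 1/2 ≈ 0.500.

fraction ≈ 0.500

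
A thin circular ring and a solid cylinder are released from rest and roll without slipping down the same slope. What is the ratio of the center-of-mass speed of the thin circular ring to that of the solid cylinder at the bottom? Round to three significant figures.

Each satisfies Mgh = ½(1+k)Mv² with k = I/(MR²), so v ∝ 1/√(1+k).
For the thin circular ring k = 1; for the solid cylinder k = 0.5.
v₁/v₂ = √((1+k₂)/(1+k₁)) = √(1.5/2) ≈ 0.866.

v_ratio ≈ 0.866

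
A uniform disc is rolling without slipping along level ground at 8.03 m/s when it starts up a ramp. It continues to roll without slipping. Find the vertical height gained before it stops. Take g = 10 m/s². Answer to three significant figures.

The moment of inertia is (1/2)MR², giving k ≡ I/(MR²) = 0.5.
Pure rolling means v = ωR; then KE = ½Mv² + ½I(v/R)² = ½(1+k)Mv² = (3/4)Mv².
At the top the kinetic energy is zero, so (3/4)Mv₀² = Mgh.
Thus h = (1+k)v₀²/(2g) = 1.5 × 8.03² / (2 × 10) ≈ 4.84 m.

h ≈ 4.84 m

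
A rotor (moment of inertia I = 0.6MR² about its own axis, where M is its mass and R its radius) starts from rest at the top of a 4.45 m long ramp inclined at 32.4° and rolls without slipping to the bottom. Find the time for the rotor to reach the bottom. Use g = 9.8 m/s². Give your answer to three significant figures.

Here I = 0.6MR², so the shape factor k = I/(MR²) = 0.6.
Newton's second law down the slope: Mg sinθ − f = Ma. The torque equation fR = Iα (with α = a/R) gives f = kMa.
Hence a = g sinθ/(1+k) = 9.8×sin32.4°/1.6 = 3.282 m/s².
Starting from rest, L = ½at², so t = √(2L/a) = √(2×4.45/3.282) ≈ 1.65 s.

t ≈ 1.65 s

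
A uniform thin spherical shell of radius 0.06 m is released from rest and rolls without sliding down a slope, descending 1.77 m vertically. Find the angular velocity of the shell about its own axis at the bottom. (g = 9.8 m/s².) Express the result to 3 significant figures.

ω ≈ 76.0 rad/s

With I = (2/3)MR², the ratio k = I/(MR²) is 2/3.
Rolling without slipping gives ω = v/R, so the total kinetic energy is ½Mv² + ½Iω² = ½(1+k)Mv² = (5/6)Mv².
Energy conservation Mgh = ½(1+k)Mv² gives v = √(2gh/(1+k)) = √(2 × 9.8 × 1.77 / 1.667) = 4.562 m/s.
Then ω = v/R = 4.562 / 0.06 ≈ 76.0 rad/s.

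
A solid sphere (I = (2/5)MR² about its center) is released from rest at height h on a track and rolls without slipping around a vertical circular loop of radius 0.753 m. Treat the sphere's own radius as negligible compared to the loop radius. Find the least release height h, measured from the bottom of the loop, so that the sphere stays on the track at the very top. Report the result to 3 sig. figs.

h_min ≈ 2.03 m

Here I = (2/5)MR², so the shape factor k = I/(MR²) = 0.4.
At the top of the loop, the minimum-contact condition is Mg = Mv_top²/r, so v_top² = gr.
With ω = v/R, the kinetic energy at speed v is ½(1+k)Mv² = (7/10)Mv².
Energy conservation from release (height h) to the top (height 2r): Mgh = Mg(2r) + (7/10)M·gr.
Thus h_min = 2r + (1+k)r/2 = r(2 + 1.4/2) = 0.753 × 2.7 ≈ 2.03 m.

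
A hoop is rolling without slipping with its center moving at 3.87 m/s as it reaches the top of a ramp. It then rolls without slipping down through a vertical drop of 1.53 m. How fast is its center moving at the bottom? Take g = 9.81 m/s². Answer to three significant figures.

v ≈ 5.48 m/s

Here I = MR², so the shape factor k = I/(MR²) = 1.
The rolling condition ω = v/R makes the rotational term ½I(v/R)² = ½kMv², so KE_total = ½(1+k)Mv² = Mv².
Energy conservation: Mv₀² + Mgh = Mv², so v² = v₀² + 2gh/(1+k).
v = √(3.87² + 2×9.81×1.53/2) = √29.99 ≈ 5.48 m/s.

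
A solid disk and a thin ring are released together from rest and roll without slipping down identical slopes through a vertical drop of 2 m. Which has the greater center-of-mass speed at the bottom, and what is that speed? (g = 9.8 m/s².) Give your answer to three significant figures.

the solid disk, at v ≈ 5.11 m/s

For rolling without slipping, Mgh = ½(1+k)Mv² where k = I/(MR²), so v = √(2gh/(1+k)).
Solid disk: k = 0.5, giving v = √(2×9.8×2/1.5) = 5.112 m/s.
Thin ring: k = 1, giving v = √(2×9.8×2/2) = 4.427 m/s.
The smaller k wins: the solid disk, at ≈ 5.11 m/s.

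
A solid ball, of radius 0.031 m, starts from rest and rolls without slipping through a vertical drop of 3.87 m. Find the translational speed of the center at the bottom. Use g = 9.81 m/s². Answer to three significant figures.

v ≈ 7.36 m/s

With I = (2/5)MR², the ratio k = I/(MR²) is 0.4.
The rolling condition ω = v/R makes the rotational term ½I(v/R)² = ½kMv², so KE_total = ½(1+k)Mv² = (7/10)Mv².
Energy conservation: Mgh = (7/10)Mv², so v = √(2gh/(1+k)) = √(2 × 9.81 × 3.87 / 1.4) ≈ 7.36 m/s.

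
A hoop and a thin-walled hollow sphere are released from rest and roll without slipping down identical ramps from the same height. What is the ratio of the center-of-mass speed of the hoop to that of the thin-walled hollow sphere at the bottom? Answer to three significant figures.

Each satisfies Mgh = ½(1+k)Mv² with k = I/(MR²), so v ∝ 1/√(1+k).
For the hoop k = 1; for the thin-walled hollow sphere k = 2/3.
v₁/v₂ = √((1+k₂)/(1+k₁)) = √(1.667/2) ≈ 0.913.

v_ratio ≈ 0.913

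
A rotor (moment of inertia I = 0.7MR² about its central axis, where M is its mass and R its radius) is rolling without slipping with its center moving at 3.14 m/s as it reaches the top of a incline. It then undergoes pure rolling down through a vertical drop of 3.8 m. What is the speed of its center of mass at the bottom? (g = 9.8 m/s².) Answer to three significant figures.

v ≈ 7.33 m/s

For this body I = 0.7MR², i.e. k = I/(MR²) = 0.7.
Since it rolls without slipping, ω = v/R and KE = ½Mv² + ½Iω² = ½(1+k)Mv² = (17/20)Mv².
Conserving energy between top and bottom: (17/20)Mv² = (17/20)Mv₀² + Mgh, hence v² = v₀² + 2gh/(1+k).
v = √(3.14² + 2×9.8×3.8/1.7) = √53.67 ≈ 7.33 m/s.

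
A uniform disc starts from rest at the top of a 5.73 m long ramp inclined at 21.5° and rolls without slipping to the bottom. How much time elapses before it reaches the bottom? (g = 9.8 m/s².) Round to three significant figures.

With I = (1/2)MR², the ratio k = I/(MR²) is 0.5.
Newton's second law down the slope: Mg sinθ − f = Ma. The torque equation fR = Iα (with α = a/R) gives f = kMa.
Hence a = g sinθ/(1+k) = 9.8×sin21.5°/1.5 = 2.394 m/s².
Starting from rest, L = ½at², so t = √(2L/a) = √(2×5.73/2.394) ≈ 2.19 s.

t ≈ 2.19 s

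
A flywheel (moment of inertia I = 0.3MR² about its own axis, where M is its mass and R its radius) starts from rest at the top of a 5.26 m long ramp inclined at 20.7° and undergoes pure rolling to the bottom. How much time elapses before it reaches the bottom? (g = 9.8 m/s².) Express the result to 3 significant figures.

t ≈ 1.99 s

Here I = 0.3MR², so the shape factor k = I/(MR²) = 0.3.
Along the incline Mg sinθ − f = Ma, and torque about the center fR = Iα = kMR²(a/R) gives f = kMa.
Hence a = g sinθ/(1+k) = 9.8×sin20.7°/1.3 = 2.665 m/s².
With constant a from rest, t = √(2L/a) = √(2·5.26/2.665) ≈ 1.99 s.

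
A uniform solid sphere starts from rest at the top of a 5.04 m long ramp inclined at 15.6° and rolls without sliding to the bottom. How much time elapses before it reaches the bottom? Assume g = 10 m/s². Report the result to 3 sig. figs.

t ≈ 2.29 s

For this body I = (2/5)MR², i.e. k = I/(MR²) = 0.4.
Newton's second law down the slope: Mg sinθ − f = Ma. The torque equation fR = Iα (with α = a/R) gives f = kMa.
Hence a = g sinθ/(1+k) = 10×sin15.6°/1.4 = 1.921 m/s².
Starting from rest, L = ½at², so t = √(2L/a) = √(2×5.04/1.921) ≈ 2.29 s.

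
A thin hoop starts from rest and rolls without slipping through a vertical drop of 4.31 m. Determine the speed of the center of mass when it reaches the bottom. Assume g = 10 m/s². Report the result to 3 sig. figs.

v ≈ 6.57 m/s

For this body I = MR², i.e. k = I/(MR²) = 1.
Rolling without slipping gives ω = v/R, so the total kinetic energy is ½Mv² + ½Iω² = ½(1+k)Mv² = Mv².
Setting Mgh = Mv² gives v = √(2gh/(1+k)) = √(2·10·4.31/2) ≈ 6.57 m/s.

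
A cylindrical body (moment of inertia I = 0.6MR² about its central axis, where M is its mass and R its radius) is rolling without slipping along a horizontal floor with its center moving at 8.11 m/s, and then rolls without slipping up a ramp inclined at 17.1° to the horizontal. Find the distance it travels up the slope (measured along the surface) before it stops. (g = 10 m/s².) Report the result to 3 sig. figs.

d ≈ 17.9 m

The moment of inertia is 0.6MR², giving k ≡ I/(MR²) = 0.6.
The rolling condition ω = v/R makes the rotational term ½I(v/R)² = ½kMv², so KE_total = ½(1+k)Mv² = (4/5)Mv².
Setting this equal to Mgh gives the vertical rise h = (1+k)v₀²/(2g) = 1.6×8.11²/(2×10) = 5.262 m.
Along the incline, d = h/sinθ = 5.262/sin17.1° ≈ 17.9 m.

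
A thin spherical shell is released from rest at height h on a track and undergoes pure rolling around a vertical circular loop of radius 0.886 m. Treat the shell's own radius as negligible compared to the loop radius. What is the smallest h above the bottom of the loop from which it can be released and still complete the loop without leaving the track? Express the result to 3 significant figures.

For this body I = (2/3)MR², i.e. k = I/(MR²) = 2/3.
At the top, contact is just lost when gravity alone supplies the centripetal force: Mg = Mv_top²/r, i.e. v_top² = gr.
With ω = v/R, the kinetic energy at speed v is ½(1+k)Mv² = (5/6)Mv².
Energy conservation from release (height h) to the top (height 2r): Mgh = Mg(2r) + (5/6)M·gr.
Thus h_min = 2r + (1+k)r/2 = r(2 + 1.667/2) = 0.886 × 2.833 ≈ 2.51 m.

h_min ≈ 2.51 m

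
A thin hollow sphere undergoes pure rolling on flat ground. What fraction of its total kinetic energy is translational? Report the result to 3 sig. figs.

Here I = (2/3)MR², so the shape factor k = I/(MR²) = 2/3.
With ω = v/R, KE_trans = ½Mv² and KE_rot = ½Iω² = ½kMv², so KE_total = ½(1+k)Mv².
The translational fraction is therefore 1/(1+k) = 1/1.667 ≈ 0.600.

fraction ≈ 0.600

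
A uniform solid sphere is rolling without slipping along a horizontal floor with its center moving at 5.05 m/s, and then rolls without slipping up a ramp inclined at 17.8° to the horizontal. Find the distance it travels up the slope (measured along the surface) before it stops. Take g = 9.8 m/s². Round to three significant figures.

With I = (2/5)MR², the ratio k = I/(MR²) is 0.4.
Rolling without slipping gives ω = v/R, so the total kinetic energy is ½Mv² + ½Iω² = ½(1+k)Mv² = (7/10)Mv².
Setting this equal to Mgh gives the vertical rise h = (1+k)v₀²/(2g) = 1.4×5.05²/(2×9.8) = 1.822 m.
The distance along the slope is d = h/sinθ = 1.822/sin17.8° ≈ 5.96 m.

d ≈ 5.96 m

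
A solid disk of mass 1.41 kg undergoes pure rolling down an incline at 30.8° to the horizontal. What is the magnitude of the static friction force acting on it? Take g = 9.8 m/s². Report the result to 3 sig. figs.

The moment of inertia is (1/2)MR², giving k ≡ I/(MR²) = 0.5.
Along the incline Mg sinθ − f = Ma, and torque about the center fR = Iα = kMR²(a/R) gives f = kMa.
Combining, a = g sinθ/(1+k) and f = kMa = kMg sinθ/(1+k).
f = 0.5 × 1.41 × 9.8 × sin30.8° / 1.5 ≈ 2.36 N.

f ≈ 2.36 N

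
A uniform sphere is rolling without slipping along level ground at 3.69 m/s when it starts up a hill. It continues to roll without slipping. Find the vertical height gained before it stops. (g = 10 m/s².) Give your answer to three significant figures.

Here I = (2/5)MR², so the shape factor k = I/(MR²) = 0.4.
The rolling condition ω = v/R makes the rotational term ½I(v/R)² = ½kMv², so KE_total = ½(1+k)Mv² = (7/10)Mv².
All of this converts to potential energy at the highest point: (7/10)Mv₀² = Mgh.
Thus h = (1+k)v₀²/(2g) = 1.4 × 3.69² / (2 × 10) ≈ 0.953 m.

h ≈ 0.953 m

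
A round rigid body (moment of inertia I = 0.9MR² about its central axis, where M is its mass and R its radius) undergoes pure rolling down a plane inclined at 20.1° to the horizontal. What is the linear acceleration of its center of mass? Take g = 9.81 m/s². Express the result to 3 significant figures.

With I = 0.9MR², the ratio k = I/(MR²) is 0.9.
Along the incline Mg sinθ − f = Ma, and torque about the center fR = Iα = kMR²(a/R) gives f = kMa.
Eliminating f: Mg sinθ = (1+k)Ma, so a = g sinθ/(1+k) = 9.81 × sin20.1° / 1.9 ≈ 1.77 m/s².

a ≈ 1.77 m/s²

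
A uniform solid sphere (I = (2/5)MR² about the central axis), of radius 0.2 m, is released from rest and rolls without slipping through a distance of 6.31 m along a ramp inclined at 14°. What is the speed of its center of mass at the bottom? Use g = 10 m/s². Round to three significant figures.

v ≈ 4.67 m/s

The moment of inertia is (2/5)MR², giving k ≡ I/(MR²) = 0.4.
Since it rolls without slipping, ω = v/R and KE = ½Mv² + ½Iω² = ½(1+k)Mv² = (7/10)Mv².
The vertical drop is h = L sinθ = 6.31 × sin14° = 1.527 m.
Setting Mgh = (7/10)Mv² gives v = √(2gh/(1+k)) = √(2·10·1.527/1.4) ≈ 4.67 m/s.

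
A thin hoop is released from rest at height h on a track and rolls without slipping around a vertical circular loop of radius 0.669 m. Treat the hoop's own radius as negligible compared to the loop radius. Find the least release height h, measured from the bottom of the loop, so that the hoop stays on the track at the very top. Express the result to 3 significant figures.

With I = MR², the ratio k = I/(MR²) is 1.
At the top, contact is just lost when gravity alone supplies the centripetal force: Mg = Mv_top²/r, i.e. v_top² = gr.
With ω = v/R, the kinetic energy at speed v is ½(1+k)Mv² = Mv².
Energy conservation from release (height h) to the top (height 2r): Mgh = Mg(2r) + M·gr.
Thus h_min = 2r + (1+k)r/2 = r(2 + 2/2) = 0.669 × 3 ≈ 2.01 m.

h_min ≈ 2.01 m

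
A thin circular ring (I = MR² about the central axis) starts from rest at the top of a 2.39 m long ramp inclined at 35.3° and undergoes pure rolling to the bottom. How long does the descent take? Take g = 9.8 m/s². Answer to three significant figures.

For this body I = MR², i.e. k = I/(MR²) = 1.
Along the incline Mg sinθ − f = Ma, and torque about the center fR = Iα = kMR²(a/R) gives f = kMa.
Hence a = g sinθ/(1+k) = 9.8×sin35.3°/2 = 2.832 m/s².
With constant a from rest, t = √(2L/a) = √(2·2.39/2.832) ≈ 1.30 s.

t ≈ 1.30 s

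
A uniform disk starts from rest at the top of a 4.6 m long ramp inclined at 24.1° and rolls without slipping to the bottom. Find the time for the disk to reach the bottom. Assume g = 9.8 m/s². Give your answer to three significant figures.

The moment of inertia is (1/2)MR², giving k ≡ I/(MR²) = 0.5.
Newton's second law down the slope: Mg sinθ − f = Ma. The torque equation fR = Iα (with α = a/R) gives f = kMa.
Hence a = g sinθ/(1+k) = 9.8×sin24.1°/1.5 = 2.668 m/s².
With constant a from rest, t = √(2L/a) = √(2·4.6/2.668) ≈ 1.86 s.

t ≈ 1.86 s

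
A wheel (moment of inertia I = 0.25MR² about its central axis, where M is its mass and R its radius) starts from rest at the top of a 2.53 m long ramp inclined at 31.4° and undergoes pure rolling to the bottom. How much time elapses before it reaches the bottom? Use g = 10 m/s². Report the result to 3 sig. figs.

With I = 0.25MR², the ratio k = I/(MR²) is 0.25.
Newton's second law down the slope: Mg sinθ − f = Ma. The torque equation fR = Iα (with α = a/R) gives f = kMa.
Hence a = g sinθ/(1+k) = 10×sin31.4°/1.25 = 4.168 m/s².
Starting from rest, L = ½at², so t = √(2L/a) = √(2×2.53/4.168) ≈ 1.10 s.

t ≈ 1.10 s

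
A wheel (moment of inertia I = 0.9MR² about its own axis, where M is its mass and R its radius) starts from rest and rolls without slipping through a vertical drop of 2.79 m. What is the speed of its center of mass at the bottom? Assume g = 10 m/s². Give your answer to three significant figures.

For this body I = 0.9MR², i.e. k = I/(MR²) = 0.9.
Pure rolling means v = ωR; then KE = ½Mv² + ½I(v/R)² = ½(1+k)Mv² = (19/20)Mv².
Energy conservation: Mgh = (19/20)Mv², so v = √(2gh/(1+k)) = √(2 × 10 × 2.79 / 1.9) ≈ 5.42 m/s.

v ≈ 5.42 m/s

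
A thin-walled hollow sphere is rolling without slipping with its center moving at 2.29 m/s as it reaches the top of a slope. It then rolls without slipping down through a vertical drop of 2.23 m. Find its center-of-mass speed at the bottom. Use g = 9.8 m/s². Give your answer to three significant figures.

Here I = (2/3)MR², so the shape factor k = I/(MR²) = 2/3.
Rolling without slipping gives ω = v/R, so the total kinetic energy is ½Mv² + ½Iω² = ½(1+k)Mv² = (5/6)Mv².
Conserving energy between top and bottom: (5/6)Mv² = (5/6)Mv₀² + Mgh, hence v² = v₀² + 2gh/(1+k).
v = √(2.29² + 2×9.8×2.23/1.667) = √31.47 ≈ 5.61 m/s.

v ≈ 5.61 m/s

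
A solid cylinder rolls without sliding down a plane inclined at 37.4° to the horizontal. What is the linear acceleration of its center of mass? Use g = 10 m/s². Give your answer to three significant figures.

a ≈ 4.05 m/s²

For this body I = (1/2)MR², i.e. k = I/(MR²) = 0.5.
Translational: Mg sinθ − f = Ma. Rotational about the CM: fR = Iα = kMRa, so f = kMa.
Eliminating f: Mg sinθ = (1+k)Ma, so a = g sinθ/(1+k) = 10 × sin37.4° / 1.5 ≈ 4.05 m/s².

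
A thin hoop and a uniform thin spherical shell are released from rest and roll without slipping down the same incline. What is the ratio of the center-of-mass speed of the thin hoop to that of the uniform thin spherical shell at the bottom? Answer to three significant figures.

Each satisfies Mgh = ½(1+k)Mv² with k = I/(MR²), so v ∝ 1/√(1+k).
For the thin hoop k = 1; for the uniform thin spherical shell k = 2/3.
v₁/v₂ = √((1+k₂)/(1+k₁)) = √(1.667/2) ≈ 0.913.

v_ratio ≈ 0.913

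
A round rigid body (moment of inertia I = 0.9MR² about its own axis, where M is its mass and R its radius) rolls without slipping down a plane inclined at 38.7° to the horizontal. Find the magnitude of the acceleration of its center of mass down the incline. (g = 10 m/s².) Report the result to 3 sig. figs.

a ≈ 3.29 m/s²

With I = 0.9MR², the ratio k = I/(MR²) is 0.9.
Newton's second law down the slope: Mg sinθ − f = Ma. The torque equation fR = Iα (with α = a/R) gives f = kMa.
Eliminating f: Mg sinθ = (1+k)Ma, so a = g sinθ/(1+k) = 10 × sin38.7° / 1.9 ≈ 3.29 m/s².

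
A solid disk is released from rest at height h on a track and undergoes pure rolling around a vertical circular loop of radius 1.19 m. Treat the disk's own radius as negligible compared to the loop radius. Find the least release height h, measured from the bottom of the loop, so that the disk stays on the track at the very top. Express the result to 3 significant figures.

Here I = (1/2)MR², so the shape factor k = I/(MR²) = 0.5.
At the top of the loop, the minimum-contact condition is Mg = Mv_top²/r, so v_top² = gr.
With ω = v/R, the kinetic energy at speed v is ½(1+k)Mv² = (3/4)Mv².
Energy conservation from release (height h) to the top (height 2r): Mgh = Mg(2r) + (3/4)M·gr.
Thus h_min = 2r + (1+k)r/2 = r(2 + 1.5/2) = 1.19 × 2.75 ≈ 3.27 m.

h_min ≈ 3.27 m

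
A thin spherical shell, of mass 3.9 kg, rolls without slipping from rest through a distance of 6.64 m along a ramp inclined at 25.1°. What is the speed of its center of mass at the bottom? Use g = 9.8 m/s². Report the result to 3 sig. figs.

v ≈ 5.76 m/s

The moment of inertia is (2/3)MR², giving k ≡ I/(MR²) = 2/3.
The rolling condition ω = v/R makes the rotational term ½I(v/R)² = ½kMv², so KE_total = ½(1+k)Mv² = (5/6)Mv².
The vertical drop is h = L sinθ = 6.64 × sin25.1° = 2.817 m.
Energy conservation: Mgh = (5/6)Mv², so v = √(2gh/(1+k)) = √(2 × 9.8 × 2.817 / 1.667) ≈ 5.76 m/s.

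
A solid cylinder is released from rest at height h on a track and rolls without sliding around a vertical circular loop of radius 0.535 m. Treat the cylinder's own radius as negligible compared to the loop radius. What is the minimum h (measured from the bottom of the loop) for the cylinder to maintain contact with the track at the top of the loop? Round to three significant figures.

h_min ≈ 1.47 m

Here I = (1/2)MR², so the shape factor k = I/(MR²) = 0.5.
At the top, contact is just lost when gravity alone supplies the centripetal force: Mg = Mv_top²/r, i.e. v_top² = gr.
With ω = v/R, the kinetic energy at speed v is ½(1+k)Mv² = (3/4)Mv².
Energy conservation from release (height h) to the top (height 2r): Mgh = Mg(2r) + (3/4)M·gr.
Thus h_min = 2r + (1+k)r/2 = r(2 + 1.5/2) = 0.535 × 2.75 ≈ 1.47 m.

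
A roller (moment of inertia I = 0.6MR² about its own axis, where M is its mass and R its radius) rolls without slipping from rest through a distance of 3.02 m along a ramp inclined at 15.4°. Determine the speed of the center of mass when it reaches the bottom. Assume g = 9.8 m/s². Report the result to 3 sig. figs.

v ≈ 3.13 m/s

With I = 0.6MR², the ratio k = I/(MR²) is 0.6.
Rolling without slipping gives ω = v/R, so the total kinetic energy is ½Mv² + ½Iω² = ½(1+k)Mv² = (4/5)Mv².
The vertical drop is h = L sinθ = 3.02 × sin15.4° = 0.802 m.
Setting Mgh = (4/5)Mv² gives v = √(2gh/(1+k)) = √(2·9.8·0.802/1.6) ≈ 3.13 m/s.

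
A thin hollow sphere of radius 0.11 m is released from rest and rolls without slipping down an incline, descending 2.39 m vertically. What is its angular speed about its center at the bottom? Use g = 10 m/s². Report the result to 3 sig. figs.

ω ≈ 48.7 rad/s

The moment of inertia is (2/3)MR², giving k ≡ I/(MR²) = 2/3.
The rolling condition ω = v/R makes the rotational term ½I(v/R)² = ½kMv², so KE_total = ½(1+k)Mv² = (5/6)Mv².
Energy conservation Mgh = ½(1+k)Mv² gives v = √(2gh/(1+k)) = √(2 × 10 × 2.39 / 1.667) = 5.355 m/s.
Then ω = v/R = 5.355 / 0.11 ≈ 48.7 rad/s.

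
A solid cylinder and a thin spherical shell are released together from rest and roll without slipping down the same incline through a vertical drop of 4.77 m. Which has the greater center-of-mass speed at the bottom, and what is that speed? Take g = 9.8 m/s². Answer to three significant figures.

For rolling without slipping, Mgh = ½(1+k)Mv² where k = I/(MR²), so v = √(2gh/(1+k)).
Solid cylinder: k = 0.5, giving v = √(2×9.8×4.77/1.5) = 7.895 m/s.
Thin spherical shell: k = 2/3, giving v = √(2×9.8×4.77/1.667) = 7.49 m/s.
The smaller k wins: the solid cylinder, at ≈ 7.89 m/s.

the solid cylinder, at v ≈ 7.89 m/s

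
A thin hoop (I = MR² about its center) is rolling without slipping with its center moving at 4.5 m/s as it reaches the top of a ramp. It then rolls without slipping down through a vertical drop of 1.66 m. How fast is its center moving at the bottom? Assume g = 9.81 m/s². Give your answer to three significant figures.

v ≈ 6.04 m/s

With I = MR², the ratio k = I/(MR²) is 1.
The rolling condition ω = v/R makes the rotational term ½I(v/R)² = ½kMv², so KE_total = ½(1+k)Mv² = Mv².
Conserving energy between top and bottom: Mv² = Mv₀² + Mgh, hence v² = v₀² + 2gh/(1+k).
v = √(4.5² + 2×9.81×1.66/2) = √36.53 ≈ 6.04 m/s.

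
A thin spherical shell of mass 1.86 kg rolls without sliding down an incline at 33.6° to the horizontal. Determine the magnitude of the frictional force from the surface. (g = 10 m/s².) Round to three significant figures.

The moment of inertia is (2/3)MR², giving k ≡ I/(MR²) = 2/3.
Translational: Mg sinθ − f = Ma. Rotational about the CM: fR = Iα = kMRa, so f = kMa.
Combining, a = g sinθ/(1+k) and f = kMa = kMg sinθ/(1+k).
f = (2/3) × 1.86 × 10 × sin33.6° / 1.667 ≈ 4.12 N.

f ≈ 4.12 N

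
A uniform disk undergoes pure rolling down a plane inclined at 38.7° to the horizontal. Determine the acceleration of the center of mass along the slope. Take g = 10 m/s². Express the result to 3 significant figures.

a ≈ 4.17 m/s²

With I = (1/2)MR², the ratio k = I/(MR²) is 0.5.
Along the incline Mg sinθ − f = Ma, and torque about the center fR = Iα = kMR²(a/R) gives f = kMa.
Eliminating f: Mg sinθ = (1+k)Ma, so a = g sinθ/(1+k) = 10 × sin38.7° / 1.5 ≈ 4.17 m/s².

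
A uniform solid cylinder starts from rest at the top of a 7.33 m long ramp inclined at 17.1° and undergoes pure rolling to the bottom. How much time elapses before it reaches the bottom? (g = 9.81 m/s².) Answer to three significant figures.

The moment of inertia is (1/2)MR², giving k ≡ I/(MR²) = 0.5.
Along the incline Mg sinθ − f = Ma, and torque about the center fR = Iα = kMR²(a/R) gives f = kMa.
Hence a = g sinθ/(1+k) = 9.81×sin17.1°/1.5 = 1.923 m/s².
With constant a from rest, t = √(2L/a) = √(2·7.33/1.923) ≈ 2.76 s.

t ≈ 2.76 s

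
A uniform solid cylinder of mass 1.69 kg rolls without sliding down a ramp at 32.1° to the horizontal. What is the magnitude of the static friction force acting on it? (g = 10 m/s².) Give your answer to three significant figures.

f ≈ 2.99 N

With I = (1/2)MR², the ratio k = I/(MR²) is 0.5.
Along the incline Mg sinθ − f = Ma, and torque about the center fR = Iα = kMR²(a/R) gives f = kMa.
Combining, a = g sinθ/(1+k) and f = kMa = kMg sinθ/(1+k).
f = 0.5 × 1.69 × 10 × sin32.1° / 1.5 ≈ 2.99 N.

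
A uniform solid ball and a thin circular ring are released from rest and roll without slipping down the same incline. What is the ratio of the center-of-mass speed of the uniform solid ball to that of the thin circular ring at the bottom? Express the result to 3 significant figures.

v_ratio ≈ 1.20

Each satisfies Mgh = ½(1+k)Mv² with k = I/(MR²), so v ∝ 1/√(1+k).
For the uniform solid ball k = 0.4; for the thin circular ring k = 1.
v₁/v₂ = √((1+k₂)/(1+k₁)) = √(2/1.4) ≈ 1.20.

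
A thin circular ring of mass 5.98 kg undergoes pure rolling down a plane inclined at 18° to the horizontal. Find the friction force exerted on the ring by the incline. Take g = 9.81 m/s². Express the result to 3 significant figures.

For this body I = MR², i.e. k = I/(MR²) = 1.
Along the incline Mg sinθ − f = Ma, and torque about the center fR = Iα = kMR²(a/R) gives f = kMa.
Combining, a = g sinθ/(1+k) and f = kMa = kMg sinθ/(1+k).
f = 1 × 5.98 × 9.81 × sin18° / 2 ≈ 9.06 N.

f ≈ 9.06 N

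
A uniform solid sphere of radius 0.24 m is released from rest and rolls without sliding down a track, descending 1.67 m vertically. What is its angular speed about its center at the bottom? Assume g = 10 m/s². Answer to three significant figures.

Here I = (2/5)MR², so the shape factor k = I/(MR²) = 0.4.
Pure rolling means v = ωR; then KE = ½Mv² + ½I(v/R)² = ½(1+k)Mv² = (7/10)Mv².
Energy conservation Mgh = ½(1+k)Mv² gives v = √(2gh/(1+k)) = √(2 × 10 × 1.67 / 1.4) = 4.884 m/s.
Then ω = v/R = 4.884 / 0.24 ≈ 20.4 rad/s.

ω ≈ 20.4 rad/s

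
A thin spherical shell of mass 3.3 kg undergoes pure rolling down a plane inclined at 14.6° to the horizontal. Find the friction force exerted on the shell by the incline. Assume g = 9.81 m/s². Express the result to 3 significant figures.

f ≈ 3.26 N

Here I = (2/3)MR², so the shape factor k = I/(MR²) = 2/3.
Translational: Mg sinθ − f = Ma. Rotational about the CM: fR = Iα = kMRa, so f = kMa.
Combining, a = g sinθ/(1+k) and f = kMa = kMg sinθ/(1+k).
f = (2/3) × 3.3 × 9.81 × sin14.6° / 1.667 ≈ 3.26 N.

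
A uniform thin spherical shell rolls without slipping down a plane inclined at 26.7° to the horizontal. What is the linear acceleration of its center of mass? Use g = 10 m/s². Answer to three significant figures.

a ≈ 2.70 m/s²

Here I = (2/3)MR², so the shape factor k = I/(MR²) = 2/3.
Along the incline Mg sinθ − f = Ma, and torque about the center fR = Iα = kMR²(a/R) gives f = kMa.
Eliminating f: Mg sinθ = (1+k)Ma, so a = g sinθ/(1+k) = 10 × sin26.7° / 1.667 ≈ 2.70 m/s².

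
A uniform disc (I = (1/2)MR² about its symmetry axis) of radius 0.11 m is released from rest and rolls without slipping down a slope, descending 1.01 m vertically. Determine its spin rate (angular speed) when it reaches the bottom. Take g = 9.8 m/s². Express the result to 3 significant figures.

ω ≈ 33.0 rad/s

The moment of inertia is (1/2)MR², giving k ≡ I/(MR²) = 0.5.
Rolling without slipping gives ω = v/R, so the total kinetic energy is ½Mv² + ½Iω² = ½(1+k)Mv² = (3/4)Mv².
Energy conservation Mgh = ½(1+k)Mv² gives v = √(2gh/(1+k)) = √(2 × 9.8 × 1.01 / 1.5) = 3.633 m/s.
Then ω = v/R = 3.633 / 0.11 ≈ 33.0 rad/s.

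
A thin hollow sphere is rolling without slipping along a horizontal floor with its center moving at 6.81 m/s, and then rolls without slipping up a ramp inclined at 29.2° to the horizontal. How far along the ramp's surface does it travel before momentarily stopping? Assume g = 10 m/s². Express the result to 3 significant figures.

d ≈ 7.92 m

The moment of inertia is (2/3)MR², giving k ≡ I/(MR²) = 2/3.
Rolling without slipping gives ω = v/R, so the total kinetic energy is ½Mv² + ½Iω² = ½(1+k)Mv² = (5/6)Mv².
Setting this equal to Mgh gives the vertical rise h = (1+k)v₀²/(2g) = 1.667×6.81²/(2×10) = 3.865 m.
The distance along the slope is d = h/sinθ = 3.865/sin29.2° ≈ 7.92 m.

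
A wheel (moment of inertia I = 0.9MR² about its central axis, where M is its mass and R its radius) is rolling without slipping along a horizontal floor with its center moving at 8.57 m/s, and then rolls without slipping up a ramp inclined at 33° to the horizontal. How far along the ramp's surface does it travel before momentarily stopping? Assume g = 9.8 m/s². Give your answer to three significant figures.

d ≈ 13.1 m

With I = 0.9MR², the ratio k = I/(MR²) is 0.9.
Pure rolling means v = ωR; then KE = ½Mv² + ½I(v/R)² = ½(1+k)Mv² = (19/20)Mv².
Setting this equal to Mgh gives the vertical rise h = (1+k)v₀²/(2g) = 1.9×8.57²/(2×9.8) = 7.12 m.
Along the incline, d = h/sinθ = 7.12/sin33° ≈ 13.1 m.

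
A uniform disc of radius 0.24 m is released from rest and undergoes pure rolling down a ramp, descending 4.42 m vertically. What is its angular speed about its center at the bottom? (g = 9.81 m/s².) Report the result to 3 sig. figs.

The moment of inertia is (1/2)MR², giving k ≡ I/(MR²) = 0.5.
Since it rolls without slipping, ω = v/R and KE = ½Mv² + ½Iω² = ½(1+k)Mv² = (3/4)Mv².
Energy conservation Mgh = ½(1+k)Mv² gives v = √(2gh/(1+k)) = √(2 × 9.81 × 4.42 / 1.5) = 7.604 m/s.
The angular speed follows from ω = v/R = 7.604/0.24 ≈ 31.7 rad/s.

ω ≈ 31.7 rad/s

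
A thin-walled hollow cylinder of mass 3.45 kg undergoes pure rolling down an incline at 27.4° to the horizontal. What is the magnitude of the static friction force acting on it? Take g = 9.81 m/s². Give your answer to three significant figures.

With I = MR², the ratio k = I/(MR²) is 1.
Newton's second law down the slope: Mg sinθ − f = Ma. The torque equation fR = Iα (with α = a/R) gives f = kMa.
Combining, a = g sinθ/(1+k) and f = kMa = kMg sinθ/(1+k).
f = 1 × 3.45 × 9.81 × sin27.4° / 2 ≈ 7.79 N.

f ≈ 7.79 N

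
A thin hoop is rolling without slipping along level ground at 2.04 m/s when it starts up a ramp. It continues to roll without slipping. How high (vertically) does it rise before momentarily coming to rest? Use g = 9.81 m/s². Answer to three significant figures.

With I = MR², the ratio k = I/(MR²) is 1.
Since it rolls without slipping, ω = v/R and KE = ½Mv² + ½Iω² = ½(1+k)Mv² = Mv².
At the top the kinetic energy is zero, so Mv₀² = Mgh.
Thus h = (1+k)v₀²/(2g) = 2 × 2.04² / (2 × 9.81) ≈ 0.424 m.

h ≈ 0.424 m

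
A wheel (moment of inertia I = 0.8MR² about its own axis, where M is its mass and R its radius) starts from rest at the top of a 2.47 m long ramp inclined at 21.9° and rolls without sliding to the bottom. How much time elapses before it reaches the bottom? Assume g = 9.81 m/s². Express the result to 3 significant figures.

t ≈ 1.56 s

With I = 0.8MR², the ratio k = I/(MR²) is 0.8.
Newton's second law down the slope: Mg sinθ − f = Ma. The torque equation fR = Iα (with α = a/R) gives f = kMa.
Hence a = g sinθ/(1+k) = 9.81×sin21.9°/1.8 = 2.033 m/s².
With constant a from rest, t = √(2L/a) = √(2·2.47/2.033) ≈ 1.56 s.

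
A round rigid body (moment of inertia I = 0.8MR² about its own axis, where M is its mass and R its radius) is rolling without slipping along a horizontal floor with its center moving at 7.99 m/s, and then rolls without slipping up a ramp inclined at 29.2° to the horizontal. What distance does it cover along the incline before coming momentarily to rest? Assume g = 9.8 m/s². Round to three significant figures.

d ≈ 12.0 m

For this body I = 0.8MR², i.e. k = I/(MR²) = 0.8.
The rolling condition ω = v/R makes the rotational term ½I(v/R)² = ½kMv², so KE_total = ½(1+k)Mv² = (9/10)Mv².
Setting this equal to Mgh gives the vertical rise h = (1+k)v₀²/(2g) = 1.8×7.99²/(2×9.8) = 5.863 m.
Along the incline, d = h/sinθ = 5.863/sin29.2° ≈ 12.0 m.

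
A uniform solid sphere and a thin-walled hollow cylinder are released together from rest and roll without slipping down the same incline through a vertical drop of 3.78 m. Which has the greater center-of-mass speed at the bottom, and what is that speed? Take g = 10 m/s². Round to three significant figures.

the uniform solid sphere, at v ≈ 7.35 m/s

For rolling without slipping, Mgh = ½(1+k)Mv² where k = I/(MR²), so v = √(2gh/(1+k)).
Uniform solid sphere: k = 0.4, giving v = √(2×10×3.78/1.4) = 7.348 m/s.
Thin-walled hollow cylinder: k = 1, giving v = √(2×10×3.78/2) = 6.148 m/s.
The smaller k wins: the uniform solid sphere, at ≈ 7.35 m/s.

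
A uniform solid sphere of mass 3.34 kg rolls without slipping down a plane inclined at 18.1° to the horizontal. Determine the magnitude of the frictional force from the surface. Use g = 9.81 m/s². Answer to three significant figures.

f ≈ 2.91 N

The moment of inertia is (2/5)MR², giving k ≡ I/(MR²) = 0.4.
Along the incline Mg sinθ − f = Ma, and torque about the center fR = Iα = kMR²(a/R) gives f = kMa.
Combining, a = g sinθ/(1+k) and f = kMa = kMg sinθ/(1+k).
f = 0.4 × 3.34 × 9.81 × sin18.1° / 1.4 ≈ 2.91 N.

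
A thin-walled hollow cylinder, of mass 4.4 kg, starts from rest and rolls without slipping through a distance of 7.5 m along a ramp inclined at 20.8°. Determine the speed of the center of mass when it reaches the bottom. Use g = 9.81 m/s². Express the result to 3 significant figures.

With I = MR², the ratio k = I/(MR²) is 1.
Since it rolls without slipping, ω = v/R and KE = ½Mv² + ½Iω² = ½(1+k)Mv² = Mv².
The vertical drop is h = L sinθ = 7.5 × sin20.8° = 2.663 m.
Energy conservation: Mgh = Mv², so v = √(2gh/(1+k)) = √(2 × 9.81 × 2.663 / 2) ≈ 5.11 m/s.

v ≈ 5.11 m/s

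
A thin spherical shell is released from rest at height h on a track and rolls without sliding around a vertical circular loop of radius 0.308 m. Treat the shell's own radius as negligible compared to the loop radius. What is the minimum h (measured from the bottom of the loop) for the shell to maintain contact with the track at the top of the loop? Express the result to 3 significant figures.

Here I = (2/3)MR², so the shape factor k = I/(MR²) = 2/3.
At the top, contact is just lost when gravity alone supplies the centripetal force: Mg = Mv_top²/r, i.e. v_top² = gr.
With ω = v/R, the kinetic energy at speed v is ½(1+k)Mv² = (5/6)Mv².
Energy conservation from release (height h) to the top (height 2r): Mgh = Mg(2r) + (5/6)M·gr.
Thus h_min = 2r + (1+k)r/2 = r(2 + 1.667/2) = 0.308 × 2.833 ≈ 0.873 m.

h_min ≈ 0.873 m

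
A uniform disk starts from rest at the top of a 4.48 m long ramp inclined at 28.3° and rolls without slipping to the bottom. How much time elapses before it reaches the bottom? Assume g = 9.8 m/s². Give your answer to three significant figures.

For this body I = (1/2)MR², i.e. k = I/(MR²) = 0.5.
Along the incline Mg sinθ − f = Ma, and torque about the center fR = Iα = kMR²(a/R) gives f = kMa.
Hence a = g sinθ/(1+k) = 9.8×sin28.3°/1.5 = 3.097 m/s².
Starting from rest, L = ½at², so t = √(2L/a) = √(2×4.48/3.097) ≈ 1.70 s.

t ≈ 1.70 s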